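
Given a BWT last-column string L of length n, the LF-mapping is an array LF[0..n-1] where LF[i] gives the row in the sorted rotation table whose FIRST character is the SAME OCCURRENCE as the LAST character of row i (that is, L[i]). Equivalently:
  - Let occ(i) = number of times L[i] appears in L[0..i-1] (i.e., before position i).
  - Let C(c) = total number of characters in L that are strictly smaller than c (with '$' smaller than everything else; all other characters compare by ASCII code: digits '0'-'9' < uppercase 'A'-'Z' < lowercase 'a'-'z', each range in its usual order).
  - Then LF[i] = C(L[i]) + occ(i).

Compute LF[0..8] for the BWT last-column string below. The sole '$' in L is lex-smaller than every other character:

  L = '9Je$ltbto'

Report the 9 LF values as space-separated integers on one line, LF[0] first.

Char counts: '$':1, '9':1, 'J':1, 'b':1, 'e':1, 'l':1, 'o':1, 't':2
C (first-col start): C('$')=0, C('9')=1, C('J')=2, C('b')=3, C('e')=4, C('l')=5, C('o')=6, C('t')=7
L[0]='9': occ=0, LF[0]=C('9')+0=1+0=1
L[1]='J': occ=0, LF[1]=C('J')+0=2+0=2
L[2]='e': occ=0, LF[2]=C('e')+0=4+0=4
L[3]='$': occ=0, LF[3]=C('$')+0=0+0=0
L[4]='l': occ=0, LF[4]=C('l')+0=5+0=5
L[5]='t': occ=0, LF[5]=C('t')+0=7+0=7
L[6]='b': occ=0, LF[6]=C('b')+0=3+0=3
L[7]='t': occ=1, LF[7]=C('t')+1=7+1=8
L[8]='o': occ=0, LF[8]=C('o')+0=6+0=6

Answer: 1 2 4 0 5 7 3 8 6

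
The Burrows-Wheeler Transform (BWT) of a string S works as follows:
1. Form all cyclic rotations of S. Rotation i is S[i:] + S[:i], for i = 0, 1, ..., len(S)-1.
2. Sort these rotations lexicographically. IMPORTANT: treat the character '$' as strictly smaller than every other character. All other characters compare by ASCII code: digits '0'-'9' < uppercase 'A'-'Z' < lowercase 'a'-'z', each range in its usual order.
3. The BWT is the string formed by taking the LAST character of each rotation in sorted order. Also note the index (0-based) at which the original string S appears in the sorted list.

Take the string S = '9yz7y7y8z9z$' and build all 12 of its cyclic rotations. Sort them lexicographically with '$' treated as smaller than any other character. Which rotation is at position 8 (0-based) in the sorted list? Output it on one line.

Answer: yz7y7y8z9z$9

Derivation:
All 12 rotations (rotation i = S[i:]+S[:i]):
  rot[0] = 9yz7y7y8z9z$
  rot[1] = yz7y7y8z9z$9
  rot[2] = z7y7y8z9z$9y
  rot[3] = 7y7y8z9z$9yz
  rot[4] = y7y8z9z$9yz7
  rot[5] = 7y8z9z$9yz7y
  rot[6] = y8z9z$9yz7y7
  rot[7] = 8z9z$9yz7y7y
  rot[8] = z9z$9yz7y7y8
  rot[9] = 9z$9yz7y7y8z
  rot[10] = z$9yz7y7y8z9
  rot[11] = $9yz7y7y8z9z
Sorted (with $ < everything):
  sorted[0] = $9yz7y7y8z9z
  sorted[1] = 7y7y8z9z$9yz
  sorted[2] = 7y8z9z$9yz7y
  sorted[3] = 8z9z$9yz7y7y
  sorted[4] = 9yz7y7y8z9z$
  sorted[5] = 9z$9yz7y7y8z
  sorted[6] = y7y8z9z$9yz7
  sorted[7] = y8z9z$9yz7y7
  sorted[8] = yz7y7y8z9z$9
  sorted[9] = z$9yz7y7y8z9
  sorted[10] = z7y7y8z9z$9y
  sorted[11] = z9z$9yz7y7y8
sorted[8] = yz7y7y8z9z$9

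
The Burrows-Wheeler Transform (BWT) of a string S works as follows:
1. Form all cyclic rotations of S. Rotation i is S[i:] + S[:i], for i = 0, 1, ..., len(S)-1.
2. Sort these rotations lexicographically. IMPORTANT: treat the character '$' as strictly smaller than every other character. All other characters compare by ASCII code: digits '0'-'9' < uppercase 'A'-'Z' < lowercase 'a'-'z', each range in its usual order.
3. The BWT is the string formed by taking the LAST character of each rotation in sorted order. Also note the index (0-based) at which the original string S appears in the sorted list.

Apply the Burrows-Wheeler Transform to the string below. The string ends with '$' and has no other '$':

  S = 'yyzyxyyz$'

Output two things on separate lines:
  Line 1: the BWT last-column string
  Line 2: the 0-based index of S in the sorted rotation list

Answer: zyzx$yyyy
4

Derivation:
All 9 rotations (rotation i = S[i:]+S[:i]):
  rot[0] = yyzyxyyz$
  rot[1] = yzyxyyz$y
  rot[2] = zyxyyz$yy
  rot[3] = yxyyz$yyz
  rot[4] = xyyz$yyzy
  rot[5] = yyz$yyzyx
  rot[6] = yz$yyzyxy
  rot[7] = z$yyzyxyy
  rot[8] = $yyzyxyyz
Sorted (with $ < everything):
  sorted[0] = $yyzyxyyz  (last char: 'z')
  sorted[1] = xyyz$yyzy  (last char: 'y')
  sorted[2] = yxyyz$yyz  (last char: 'z')
  sorted[3] = yyz$yyzyx  (last char: 'x')
  sorted[4] = yyzyxyyz$  (last char: '$')
  sorted[5] = yz$yyzyxy  (last char: 'y')
  sorted[6] = yzyxyyz$y  (last char: 'y')
  sorted[7] = z$yyzyxyy  (last char: 'y')
  sorted[8] = zyxyyz$yy  (last char: 'y')
Last column: zyzx$yyyy
Original string S is at sorted index 4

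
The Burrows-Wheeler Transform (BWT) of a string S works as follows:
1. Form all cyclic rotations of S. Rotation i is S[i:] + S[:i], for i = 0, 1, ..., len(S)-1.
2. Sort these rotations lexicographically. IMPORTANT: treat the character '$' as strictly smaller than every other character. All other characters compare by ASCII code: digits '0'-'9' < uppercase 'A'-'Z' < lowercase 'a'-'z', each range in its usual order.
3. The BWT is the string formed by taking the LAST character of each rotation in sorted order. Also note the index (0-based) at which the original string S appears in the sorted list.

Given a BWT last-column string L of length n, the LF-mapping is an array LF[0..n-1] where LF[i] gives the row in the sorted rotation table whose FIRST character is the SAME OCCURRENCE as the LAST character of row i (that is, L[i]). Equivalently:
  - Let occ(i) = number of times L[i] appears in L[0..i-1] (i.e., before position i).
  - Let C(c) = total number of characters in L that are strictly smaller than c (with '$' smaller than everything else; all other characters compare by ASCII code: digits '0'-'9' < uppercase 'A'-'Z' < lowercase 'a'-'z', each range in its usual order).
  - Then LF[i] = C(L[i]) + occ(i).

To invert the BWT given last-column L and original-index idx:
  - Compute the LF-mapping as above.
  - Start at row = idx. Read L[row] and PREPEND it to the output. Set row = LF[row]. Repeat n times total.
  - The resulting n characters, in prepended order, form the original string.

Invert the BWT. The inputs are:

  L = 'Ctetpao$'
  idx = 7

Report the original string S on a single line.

Answer: teapotC$

Derivation:
LF mapping: 1 6 3 7 5 2 4 0
Walk LF starting at row 7, prepending L[row]:
  step 1: row=7, L[7]='$', prepend. Next row=LF[7]=0
  step 2: row=0, L[0]='C', prepend. Next row=LF[0]=1
  step 3: row=1, L[1]='t', prepend. Next row=LF[1]=6
  step 4: row=6, L[6]='o', prepend. Next row=LF[6]=4
  step 5: row=4, L[4]='p', prepend. Next row=LF[4]=5
  step 6: row=5, L[5]='a', prepend. Next row=LF[5]=2
  step 7: row=2, L[2]='e', prepend. Next row=LF[2]=3
  step 8: row=3, L[3]='t', prepend. Next row=LF[3]=7
Reversed output: teapotC$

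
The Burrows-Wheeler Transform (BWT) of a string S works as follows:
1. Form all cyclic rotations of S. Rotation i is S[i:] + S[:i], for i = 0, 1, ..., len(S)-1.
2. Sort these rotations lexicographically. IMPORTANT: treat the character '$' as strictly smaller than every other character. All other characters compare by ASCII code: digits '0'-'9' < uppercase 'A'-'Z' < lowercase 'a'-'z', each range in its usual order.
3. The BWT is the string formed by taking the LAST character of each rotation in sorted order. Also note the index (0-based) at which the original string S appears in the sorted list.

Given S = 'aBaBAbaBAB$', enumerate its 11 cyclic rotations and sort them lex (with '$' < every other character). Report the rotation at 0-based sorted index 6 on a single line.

All 11 rotations (rotation i = S[i:]+S[:i]):
  rot[0] = aBaBAbaBAB$
  rot[1] = BaBAbaBAB$a
  rot[2] = aBAbaBAB$aB
  rot[3] = BAbaBAB$aBa
  rot[4] = AbaBAB$aBaB
  rot[5] = baBAB$aBaBA
  rot[6] = aBAB$aBaBAb
  rot[7] = BAB$aBaBAba
  rot[8] = AB$aBaBAbaB
  rot[9] = B$aBaBAbaBA
  rot[10] = $aBaBAbaBAB
Sorted (with $ < everything):
  sorted[0] = $aBaBAbaBAB
  sorted[1] = AB$aBaBAbaB
  sorted[2] = AbaBAB$aBaB
  sorted[3] = B$aBaBAbaBA
  sorted[4] = BAB$aBaBAba
  sorted[5] = BAbaBAB$aBa
  sorted[6] = BaBAbaBAB$a
  sorted[7] = aBAB$aBaBAb
  sorted[8] = aBAbaBAB$aB
  sorted[9] = aBaBAbaBAB$
  sorted[10] = baBAB$aBaBA
sorted[6] = BaBAbaBAB$a

Answer: BaBAbaBAB$a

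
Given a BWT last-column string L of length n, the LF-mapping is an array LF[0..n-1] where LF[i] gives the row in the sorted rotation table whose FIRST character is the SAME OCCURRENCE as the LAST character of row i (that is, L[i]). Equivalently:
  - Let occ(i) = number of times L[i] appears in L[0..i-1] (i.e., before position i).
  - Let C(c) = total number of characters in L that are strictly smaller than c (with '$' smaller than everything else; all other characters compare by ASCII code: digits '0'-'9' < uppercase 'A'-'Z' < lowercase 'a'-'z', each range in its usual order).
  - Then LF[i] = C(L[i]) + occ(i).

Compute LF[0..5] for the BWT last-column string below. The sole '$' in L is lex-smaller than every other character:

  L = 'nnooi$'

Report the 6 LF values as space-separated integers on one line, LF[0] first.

Answer: 2 3 4 5 1 0

Derivation:
Char counts: '$':1, 'i':1, 'n':2, 'o':2
C (first-col start): C('$')=0, C('i')=1, C('n')=2, C('o')=4
L[0]='n': occ=0, LF[0]=C('n')+0=2+0=2
L[1]='n': occ=1, LF[1]=C('n')+1=2+1=3
L[2]='o': occ=0, LF[2]=C('o')+0=4+0=4
L[3]='o': occ=1, LF[3]=C('o')+1=4+1=5
L[4]='i': occ=0, LF[4]=C('i')+0=1+0=1
L[5]='$': occ=0, LF[5]=C('$')+0=0+0=0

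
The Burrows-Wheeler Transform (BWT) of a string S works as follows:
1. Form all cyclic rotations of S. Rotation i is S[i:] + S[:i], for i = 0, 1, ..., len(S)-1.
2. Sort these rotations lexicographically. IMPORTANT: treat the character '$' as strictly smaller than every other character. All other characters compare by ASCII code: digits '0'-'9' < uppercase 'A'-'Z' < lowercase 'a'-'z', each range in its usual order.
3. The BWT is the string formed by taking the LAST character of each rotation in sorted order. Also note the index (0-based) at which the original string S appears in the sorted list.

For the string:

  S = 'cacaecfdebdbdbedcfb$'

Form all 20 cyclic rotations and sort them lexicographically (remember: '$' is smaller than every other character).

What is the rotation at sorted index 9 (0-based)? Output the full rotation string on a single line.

All 20 rotations (rotation i = S[i:]+S[:i]):
  rot[0] = cacaecfdebdbdbedcfb$
  rot[1] = acaecfdebdbdbedcfb$c
  rot[2] = caecfdebdbdbedcfb$ca
  rot[3] = aecfdebdbdbedcfb$cac
  rot[4] = ecfdebdbdbedcfb$caca
  rot[5] = cfdebdbdbedcfb$cacae
  rot[6] = fdebdbdbedcfb$cacaec
  rot[7] = debdbdbedcfb$cacaecf
  rot[8] = ebdbdbedcfb$cacaecfd
  rot[9] = bdbdbedcfb$cacaecfde
  rot[10] = dbdbedcfb$cacaecfdeb
  rot[11] = bdbedcfb$cacaecfdebd
  rot[12] = dbedcfb$cacaecfdebdb
  rot[13] = bedcfb$cacaecfdebdbd
  rot[14] = edcfb$cacaecfdebdbdb
  rot[15] = dcfb$cacaecfdebdbdbe
  rot[16] = cfb$cacaecfdebdbdbed
  rot[17] = fb$cacaecfdebdbdbedc
  rot[18] = b$cacaecfdebdbdbedcf
  rot[19] = $cacaecfdebdbdbedcfb
Sorted (with $ < everything):
  sorted[0] = $cacaecfdebdbdbedcfb
  sorted[1] = acaecfdebdbdbedcfb$c
  sorted[2] = aecfdebdbdbedcfb$cac
  sorted[3] = b$cacaecfdebdbdbedcf
  sorted[4] = bdbdbedcfb$cacaecfde
  sorted[5] = bdbedcfb$cacaecfdebd
  sorted[6] = bedcfb$cacaecfdebdbd
  sorted[7] = cacaecfdebdbdbedcfb$
  sorted[8] = caecfdebdbdbedcfb$ca
  sorted[9] = cfb$cacaecfdebdbdbed
  sorted[10] = cfdebdbdbedcfb$cacae
  sorted[11] = dbdbedcfb$cacaecfdeb
  sorted[12] = dbedcfb$cacaecfdebdb
  sorted[13] = dcfb$cacaecfdebdbdbe
  sorted[14] = debdbdbedcfb$cacaecf
  sorted[15] = ebdbdbedcfb$cacaecfd
  sorted[16] = ecfdebdbdbedcfb$caca
  sorted[17] = edcfb$cacaecfdebdbdb
  sorted[18] = fb$cacaecfdebdbdbedc
  sorted[19] = fdebdbdbedcfb$cacaec
sorted[9] = cfb$cacaecfdebdbdbed

Answer: cfb$cacaecfdebdbdbed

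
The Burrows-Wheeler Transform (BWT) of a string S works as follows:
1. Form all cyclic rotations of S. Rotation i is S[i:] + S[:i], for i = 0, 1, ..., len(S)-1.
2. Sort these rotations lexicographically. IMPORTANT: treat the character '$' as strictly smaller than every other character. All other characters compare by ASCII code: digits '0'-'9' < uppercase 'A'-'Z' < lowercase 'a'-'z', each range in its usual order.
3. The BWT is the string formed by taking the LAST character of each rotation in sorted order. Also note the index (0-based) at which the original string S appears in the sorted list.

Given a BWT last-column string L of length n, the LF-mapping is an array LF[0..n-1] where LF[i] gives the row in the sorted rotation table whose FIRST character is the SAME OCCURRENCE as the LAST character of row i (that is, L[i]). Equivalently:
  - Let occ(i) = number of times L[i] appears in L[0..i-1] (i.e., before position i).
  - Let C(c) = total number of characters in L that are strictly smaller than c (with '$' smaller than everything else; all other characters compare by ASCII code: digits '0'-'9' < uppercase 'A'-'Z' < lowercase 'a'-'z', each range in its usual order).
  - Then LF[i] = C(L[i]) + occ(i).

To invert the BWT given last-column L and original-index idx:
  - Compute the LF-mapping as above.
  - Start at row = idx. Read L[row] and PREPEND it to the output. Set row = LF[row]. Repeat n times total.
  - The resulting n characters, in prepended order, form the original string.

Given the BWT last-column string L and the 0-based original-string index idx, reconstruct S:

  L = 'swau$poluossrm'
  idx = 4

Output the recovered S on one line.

Answer: opossumwalrus$

Derivation:
LF mapping: 8 13 1 11 0 6 4 2 12 5 9 10 7 3
Walk LF starting at row 4, prepending L[row]:
  step 1: row=4, L[4]='$', prepend. Next row=LF[4]=0
  step 2: row=0, L[0]='s', prepend. Next row=LF[0]=8
  step 3: row=8, L[8]='u', prepend. Next row=LF[8]=12
  step 4: row=12, L[12]='r', prepend. Next row=LF[12]=7
  step 5: row=7, L[7]='l', prepend. Next row=LF[7]=2
  step 6: row=2, L[2]='a', prepend. Next row=LF[2]=1
  step 7: row=1, L[1]='w', prepend. Next row=LF[1]=13
  step 8: row=13, L[13]='m', prepend. Next row=LF[13]=3
  step 9: row=3, L[3]='u', prepend. Next row=LF[3]=11
  step 10: row=11, L[11]='s', prepend. Next row=LF[11]=10
  step 11: row=10, L[10]='s', prepend. Next row=LF[10]=9
  step 12: row=9, L[9]='o', prepend. Next row=LF[9]=5
  step 13: row=5, L[5]='p', prepend. Next row=LF[5]=6
  step 14: row=6, L[6]='o', prepend. Next row=LF[6]=4
Reversed output: opossumwalrus$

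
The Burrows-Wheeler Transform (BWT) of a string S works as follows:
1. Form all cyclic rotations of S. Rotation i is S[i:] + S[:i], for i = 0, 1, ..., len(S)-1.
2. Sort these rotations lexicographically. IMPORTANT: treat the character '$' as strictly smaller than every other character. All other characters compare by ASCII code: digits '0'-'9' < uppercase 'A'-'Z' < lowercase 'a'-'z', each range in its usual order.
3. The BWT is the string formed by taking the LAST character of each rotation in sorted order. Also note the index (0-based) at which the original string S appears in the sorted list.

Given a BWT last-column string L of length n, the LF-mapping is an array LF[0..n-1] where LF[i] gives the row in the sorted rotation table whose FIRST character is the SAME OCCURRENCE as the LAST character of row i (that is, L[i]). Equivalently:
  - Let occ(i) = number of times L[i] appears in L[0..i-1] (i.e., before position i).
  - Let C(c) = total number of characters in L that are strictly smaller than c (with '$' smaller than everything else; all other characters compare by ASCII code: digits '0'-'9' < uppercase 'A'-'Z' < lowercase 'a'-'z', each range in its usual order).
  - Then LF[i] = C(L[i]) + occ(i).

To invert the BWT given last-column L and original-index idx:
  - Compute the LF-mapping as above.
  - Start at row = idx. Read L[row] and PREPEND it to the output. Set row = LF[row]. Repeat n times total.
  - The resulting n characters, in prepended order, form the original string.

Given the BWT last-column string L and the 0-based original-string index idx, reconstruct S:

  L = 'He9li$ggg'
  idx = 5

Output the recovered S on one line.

LF mapping: 2 3 1 8 7 0 4 5 6
Walk LF starting at row 5, prepending L[row]:
  step 1: row=5, L[5]='$', prepend. Next row=LF[5]=0
  step 2: row=0, L[0]='H', prepend. Next row=LF[0]=2
  step 3: row=2, L[2]='9', prepend. Next row=LF[2]=1
  step 4: row=1, L[1]='e', prepend. Next row=LF[1]=3
  step 5: row=3, L[3]='l', prepend. Next row=LF[3]=8
  step 6: row=8, L[8]='g', prepend. Next row=LF[8]=6
  step 7: row=6, L[6]='g', prepend. Next row=LF[6]=4
  step 8: row=4, L[4]='i', prepend. Next row=LF[4]=7
  step 9: row=7, L[7]='g', prepend. Next row=LF[7]=5
Reversed output: giggle9H$

Answer: giggle9H$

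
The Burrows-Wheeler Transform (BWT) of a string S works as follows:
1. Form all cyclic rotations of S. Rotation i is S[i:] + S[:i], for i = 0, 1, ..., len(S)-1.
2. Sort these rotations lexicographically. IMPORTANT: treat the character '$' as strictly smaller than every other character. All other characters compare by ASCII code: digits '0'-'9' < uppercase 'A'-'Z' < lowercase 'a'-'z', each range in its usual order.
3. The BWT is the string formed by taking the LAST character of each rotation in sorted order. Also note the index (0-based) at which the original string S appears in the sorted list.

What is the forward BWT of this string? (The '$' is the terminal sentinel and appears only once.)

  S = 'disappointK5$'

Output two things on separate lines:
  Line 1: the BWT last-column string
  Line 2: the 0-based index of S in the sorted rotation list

Answer: 5Kts$odippain
4

Derivation:
All 13 rotations (rotation i = S[i:]+S[:i]):
  rot[0] = disappointK5$
  rot[1] = isappointK5$d
  rot[2] = sappointK5$di
  rot[3] = appointK5$dis
  rot[4] = ppointK5$disa
  rot[5] = pointK5$disap
  rot[6] = ointK5$disapp
  rot[7] = intK5$disappo
  rot[8] = ntK5$disappoi
  rot[9] = tK5$disappoin
  rot[10] = K5$disappoint
  rot[11] = 5$disappointK
  rot[12] = $disappointK5
Sorted (with $ < everything):
  sorted[0] = $disappointK5  (last char: '5')
  sorted[1] = 5$disappointK  (last char: 'K')
  sorted[2] = K5$disappoint  (last char: 't')
  sorted[3] = appointK5$dis  (last char: 's')
  sorted[4] = disappointK5$  (last char: '$')
  sorted[5] = intK5$disappo  (last char: 'o')
  sorted[6] = isappointK5$d  (last char: 'd')
  sorted[7] = ntK5$disappoi  (last char: 'i')
  sorted[8] = ointK5$disapp  (last char: 'p')
  sorted[9] = pointK5$disap  (last char: 'p')
  sorted[10] = ppointK5$disa  (last char: 'a')
  sorted[11] = sappointK5$di  (last char: 'i')
  sorted[12] = tK5$disappoin  (last char: 'n')
Last column: 5Kts$odippain
Original string S is at sorted index 4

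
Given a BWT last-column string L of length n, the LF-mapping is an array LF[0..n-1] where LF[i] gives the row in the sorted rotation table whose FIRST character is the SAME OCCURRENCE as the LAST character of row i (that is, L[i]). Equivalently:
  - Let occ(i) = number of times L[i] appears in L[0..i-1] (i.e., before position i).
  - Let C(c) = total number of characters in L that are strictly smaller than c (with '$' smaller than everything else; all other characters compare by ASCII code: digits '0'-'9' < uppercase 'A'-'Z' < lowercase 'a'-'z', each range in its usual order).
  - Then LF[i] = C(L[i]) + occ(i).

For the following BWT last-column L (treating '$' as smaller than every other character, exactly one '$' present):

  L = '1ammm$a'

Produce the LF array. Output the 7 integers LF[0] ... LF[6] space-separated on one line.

Answer: 1 2 4 5 6 0 3

Derivation:
Char counts: '$':1, '1':1, 'a':2, 'm':3
C (first-col start): C('$')=0, C('1')=1, C('a')=2, C('m')=4
L[0]='1': occ=0, LF[0]=C('1')+0=1+0=1
L[1]='a': occ=0, LF[1]=C('a')+0=2+0=2
L[2]='m': occ=0, LF[2]=C('m')+0=4+0=4
L[3]='m': occ=1, LF[3]=C('m')+1=4+1=5
L[4]='m': occ=2, LF[4]=C('m')+2=4+2=6
L[5]='$': occ=0, LF[5]=C('$')+0=0+0=0
L[6]='a': occ=1, LF[6]=C('a')+1=2+1=3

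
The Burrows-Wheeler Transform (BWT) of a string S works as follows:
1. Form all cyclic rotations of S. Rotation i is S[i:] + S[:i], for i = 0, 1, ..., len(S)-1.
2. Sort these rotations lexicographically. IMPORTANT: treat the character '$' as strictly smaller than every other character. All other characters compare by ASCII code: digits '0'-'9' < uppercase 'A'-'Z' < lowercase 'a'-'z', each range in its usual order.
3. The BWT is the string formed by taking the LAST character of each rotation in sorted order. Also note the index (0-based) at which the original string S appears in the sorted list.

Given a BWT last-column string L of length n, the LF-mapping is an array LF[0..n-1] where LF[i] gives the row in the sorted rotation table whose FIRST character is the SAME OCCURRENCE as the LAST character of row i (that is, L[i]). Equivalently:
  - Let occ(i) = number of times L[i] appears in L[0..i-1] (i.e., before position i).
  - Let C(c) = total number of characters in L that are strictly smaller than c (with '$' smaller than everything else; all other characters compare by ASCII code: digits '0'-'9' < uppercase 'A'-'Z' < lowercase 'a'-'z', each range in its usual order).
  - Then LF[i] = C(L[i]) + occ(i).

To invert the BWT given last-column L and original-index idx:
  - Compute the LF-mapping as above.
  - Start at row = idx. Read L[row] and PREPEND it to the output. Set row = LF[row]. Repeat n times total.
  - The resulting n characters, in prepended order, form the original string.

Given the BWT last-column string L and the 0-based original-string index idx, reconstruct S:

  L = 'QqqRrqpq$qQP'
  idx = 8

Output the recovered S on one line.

Answer: qpqPrRQqqqQ$

Derivation:
LF mapping: 2 6 7 4 11 8 5 9 0 10 3 1
Walk LF starting at row 8, prepending L[row]:
  step 1: row=8, L[8]='$', prepend. Next row=LF[8]=0
  step 2: row=0, L[0]='Q', prepend. Next row=LF[0]=2
  step 3: row=2, L[2]='q', prepend. Next row=LF[2]=7
  step 4: row=7, L[7]='q', prepend. Next row=LF[7]=9
  step 5: row=9, L[9]='q', prepend. Next row=LF[9]=10
  step 6: row=10, L[10]='Q', prepend. Next row=LF[10]=3
  step 7: row=3, L[3]='R', prepend. Next row=LF[3]=4
  step 8: row=4, L[4]='r', prepend. Next row=LF[4]=11
  step 9: row=11, L[11]='P', prepend. Next row=LF[11]=1
  step 10: row=1, L[1]='q', prepend. Next row=LF[1]=6
  step 11: row=6, L[6]='p', prepend. Next row=LF[6]=5
  step 12: row=5, L[5]='q', prepend. Next row=LF[5]=8
Reversed output: qpqPrRQqqqQ$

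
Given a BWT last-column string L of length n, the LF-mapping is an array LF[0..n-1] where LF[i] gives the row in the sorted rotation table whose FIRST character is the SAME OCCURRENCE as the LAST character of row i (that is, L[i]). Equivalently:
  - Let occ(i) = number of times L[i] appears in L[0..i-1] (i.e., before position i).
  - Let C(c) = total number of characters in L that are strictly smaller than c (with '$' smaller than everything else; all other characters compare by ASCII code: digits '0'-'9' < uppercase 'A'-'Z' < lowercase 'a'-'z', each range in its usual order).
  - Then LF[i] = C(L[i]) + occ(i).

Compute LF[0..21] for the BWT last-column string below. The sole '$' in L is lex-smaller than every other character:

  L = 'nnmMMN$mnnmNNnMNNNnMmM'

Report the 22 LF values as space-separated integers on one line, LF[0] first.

Answer: 16 17 12 1 2 6 0 13 18 19 14 7 8 20 3 9 10 11 21 4 15 5

Derivation:
Char counts: '$':1, 'M':5, 'N':6, 'm':4, 'n':6
C (first-col start): C('$')=0, C('M')=1, C('N')=6, C('m')=12, C('n')=16
L[0]='n': occ=0, LF[0]=C('n')+0=16+0=16
L[1]='n': occ=1, LF[1]=C('n')+1=16+1=17
L[2]='m': occ=0, LF[2]=C('m')+0=12+0=12
L[3]='M': occ=0, LF[3]=C('M')+0=1+0=1
L[4]='M': occ=1, LF[4]=C('M')+1=1+1=2
L[5]='N': occ=0, LF[5]=C('N')+0=6+0=6
L[6]='$': occ=0, LF[6]=C('$')+0=0+0=0
L[7]='m': occ=1, LF[7]=C('m')+1=12+1=13
L[8]='n': occ=2, LF[8]=C('n')+2=16+2=18
L[9]='n': occ=3, LF[9]=C('n')+3=16+3=19
L[10]='m': occ=2, LF[10]=C('m')+2=12+2=14
L[11]='N': occ=1, LF[11]=C('N')+1=6+1=7
L[12]='N': occ=2, LF[12]=C('N')+2=6+2=8
L[13]='n': occ=4, LF[13]=C('n')+4=16+4=20
L[14]='M': occ=2, LF[14]=C('M')+2=1+2=3
L[15]='N': occ=3, LF[15]=C('N')+3=6+3=9
L[16]='N': occ=4, LF[16]=C('N')+4=6+4=10
L[17]='N': occ=5, LF[17]=C('N')+5=6+5=11
L[18]='n': occ=5, LF[18]=C('n')+5=16+5=21
L[19]='M': occ=3, LF[19]=C('M')+3=1+3=4
L[20]='m': occ=3, LF[20]=C('m')+3=12+3=15
L[21]='M': occ=4, LF[21]=C('M')+4=1+4=5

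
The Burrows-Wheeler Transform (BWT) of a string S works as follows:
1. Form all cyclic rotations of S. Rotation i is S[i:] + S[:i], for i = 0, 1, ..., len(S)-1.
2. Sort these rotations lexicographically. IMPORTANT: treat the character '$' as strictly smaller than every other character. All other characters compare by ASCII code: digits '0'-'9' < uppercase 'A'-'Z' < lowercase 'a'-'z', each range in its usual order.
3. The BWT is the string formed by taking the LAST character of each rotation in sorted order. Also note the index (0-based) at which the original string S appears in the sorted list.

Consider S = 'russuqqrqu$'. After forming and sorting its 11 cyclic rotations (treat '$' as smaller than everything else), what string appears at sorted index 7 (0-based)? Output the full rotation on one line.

Answer: suqqrqu$rus

Derivation:
All 11 rotations (rotation i = S[i:]+S[:i]):
  rot[0] = russuqqrqu$
  rot[1] = ussuqqrqu$r
  rot[2] = ssuqqrqu$ru
  rot[3] = suqqrqu$rus
  rot[4] = uqqrqu$russ
  rot[5] = qqrqu$russu
  rot[6] = qrqu$russuq
  rot[7] = rqu$russuqq
  rot[8] = qu$russuqqr
  rot[9] = u$russuqqrq
  rot[10] = $russuqqrqu
Sorted (with $ < everything):
  sorted[0] = $russuqqrqu
  sorted[1] = qqrqu$russu
  sorted[2] = qrqu$russuq
  sorted[3] = qu$russuqqr
  sorted[4] = rqu$russuqq
  sorted[5] = russuqqrqu$
  sorted[6] = ssuqqrqu$ru
  sorted[7] = suqqrqu$rus
  sorted[8] = u$russuqqrq
  sorted[9] = uqqrqu$russ
  sorted[10] = ussuqqrqu$r
sorted[7] = suqqrqu$rus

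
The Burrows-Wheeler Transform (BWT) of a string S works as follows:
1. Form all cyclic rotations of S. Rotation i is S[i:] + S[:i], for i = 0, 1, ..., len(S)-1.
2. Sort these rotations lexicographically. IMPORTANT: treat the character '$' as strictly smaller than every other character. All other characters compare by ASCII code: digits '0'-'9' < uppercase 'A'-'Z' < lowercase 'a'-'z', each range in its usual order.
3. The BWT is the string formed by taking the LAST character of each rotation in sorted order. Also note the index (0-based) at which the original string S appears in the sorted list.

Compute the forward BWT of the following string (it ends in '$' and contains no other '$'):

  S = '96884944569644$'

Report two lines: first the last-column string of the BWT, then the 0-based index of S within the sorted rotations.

Answer: 44694849958646$
14

Derivation:
All 15 rotations (rotation i = S[i:]+S[:i]):
  rot[0] = 96884944569644$
  rot[1] = 6884944569644$9
  rot[2] = 884944569644$96
  rot[3] = 84944569644$968
  rot[4] = 4944569644$9688
  rot[5] = 944569644$96884
  rot[6] = 44569644$968849
  rot[7] = 4569644$9688494
  rot[8] = 569644$96884944
  rot[9] = 69644$968849445
  rot[10] = 9644$9688494456
  rot[11] = 644$96884944569
  rot[12] = 44$968849445696
  rot[13] = 4$9688494456964
  rot[14] = $96884944569644
Sorted (with $ < everything):
  sorted[0] = $96884944569644  (last char: '4')
  sorted[1] = 4$9688494456964  (last char: '4')
  sorted[2] = 44$968849445696  (last char: '6')
  sorted[3] = 44569644$968849  (last char: '9')
  sorted[4] = 4569644$9688494  (last char: '4')
  sorted[5] = 4944569644$9688  (last char: '8')
  sorted[6] = 569644$96884944  (last char: '4')
  sorted[7] = 644$96884944569  (last char: '9')
  sorted[8] = 6884944569644$9  (last char: '9')
  sorted[9] = 69644$968849445  (last char: '5')
  sorted[10] = 84944569644$968  (last char: '8')
  sorted[11] = 884944569644$96  (last char: '6')
  sorted[12] = 944569644$96884  (last char: '4')
  sorted[13] = 9644$9688494456  (last char: '6')
  sorted[14] = 96884944569644$  (last char: '$')
Last column: 44694849958646$
Original string S is at sorted index 14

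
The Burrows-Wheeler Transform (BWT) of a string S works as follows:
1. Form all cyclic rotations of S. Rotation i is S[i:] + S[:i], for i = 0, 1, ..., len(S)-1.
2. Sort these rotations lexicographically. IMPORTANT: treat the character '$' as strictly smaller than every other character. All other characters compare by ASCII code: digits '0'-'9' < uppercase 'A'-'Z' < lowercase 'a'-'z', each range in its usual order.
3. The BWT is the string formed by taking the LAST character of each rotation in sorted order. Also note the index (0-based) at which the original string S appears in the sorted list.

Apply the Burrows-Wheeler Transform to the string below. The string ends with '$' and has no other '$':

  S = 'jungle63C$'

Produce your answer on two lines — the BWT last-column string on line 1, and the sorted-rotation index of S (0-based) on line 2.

Answer: C6e3ln$guj
6

Derivation:
All 10 rotations (rotation i = S[i:]+S[:i]):
  rot[0] = jungle63C$
  rot[1] = ungle63C$j
  rot[2] = ngle63C$ju
  rot[3] = gle63C$jun
  rot[4] = le63C$jung
  rot[5] = e63C$jungl
  rot[6] = 63C$jungle
  rot[7] = 3C$jungle6
  rot[8] = C$jungle63
  rot[9] = $jungle63C
Sorted (with $ < everything):
  sorted[0] = $jungle63C  (last char: 'C')
  sorted[1] = 3C$jungle6  (last char: '6')
  sorted[2] = 63C$jungle  (last char: 'e')
  sorted[3] = C$jungle63  (last char: '3')
  sorted[4] = e63C$jungl  (last char: 'l')
  sorted[5] = gle63C$jun  (last char: 'n')
  sorted[6] = jungle63C$  (last char: '$')
  sorted[7] = le63C$jung  (last char: 'g')
  sorted[8] = ngle63C$ju  (last char: 'u')
  sorted[9] = ungle63C$j  (last char: 'j')
Last column: C6e3ln$guj
Original string S is at sorted index 6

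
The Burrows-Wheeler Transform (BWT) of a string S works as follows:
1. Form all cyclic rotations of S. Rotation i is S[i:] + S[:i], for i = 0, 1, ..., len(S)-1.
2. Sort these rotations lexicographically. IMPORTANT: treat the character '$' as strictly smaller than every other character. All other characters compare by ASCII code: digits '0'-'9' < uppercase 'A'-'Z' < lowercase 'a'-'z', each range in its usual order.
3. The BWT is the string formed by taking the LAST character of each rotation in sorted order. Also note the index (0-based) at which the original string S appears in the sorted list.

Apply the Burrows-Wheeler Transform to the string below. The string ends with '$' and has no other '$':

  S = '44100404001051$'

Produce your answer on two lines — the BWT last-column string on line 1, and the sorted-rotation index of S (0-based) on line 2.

All 15 rotations (rotation i = S[i:]+S[:i]):
  rot[0] = 44100404001051$
  rot[1] = 4100404001051$4
  rot[2] = 100404001051$44
  rot[3] = 00404001051$441
  rot[4] = 0404001051$4410
  rot[5] = 404001051$44100
  rot[6] = 04001051$441004
  rot[7] = 4001051$4410040
  rot[8] = 001051$44100404
  rot[9] = 01051$441004040
  rot[10] = 1051$4410040400
  rot[11] = 051$44100404001
  rot[12] = 51$441004040010
  rot[13] = 1$4410040400105
  rot[14] = $44100404001051
Sorted (with $ < everything):
  sorted[0] = $44100404001051  (last char: '1')
  sorted[1] = 001051$44100404  (last char: '4')
  sorted[2] = 00404001051$441  (last char: '1')
  sorted[3] = 01051$441004040  (last char: '0')
  sorted[4] = 04001051$441004  (last char: '4')
  sorted[5] = 0404001051$4410  (last char: '0')
  sorted[6] = 051$44100404001  (last char: '1')
  sorted[7] = 1$4410040400105  (last char: '5')
  sorted[8] = 100404001051$44  (last char: '4')
  sorted[9] = 1051$4410040400  (last char: '0')
  sorted[10] = 4001051$4410040  (last char: '0')
  sorted[11] = 404001051$44100  (last char: '0')
  sorted[12] = 4100404001051$4  (last char: '4')
  sorted[13] = 44100404001051$  (last char: '$')
  sorted[14] = 51$441004040010  (last char: '0')
Last column: 1410401540004$0
Original string S is at sorted index 13

Answer: 1410401540004$0
13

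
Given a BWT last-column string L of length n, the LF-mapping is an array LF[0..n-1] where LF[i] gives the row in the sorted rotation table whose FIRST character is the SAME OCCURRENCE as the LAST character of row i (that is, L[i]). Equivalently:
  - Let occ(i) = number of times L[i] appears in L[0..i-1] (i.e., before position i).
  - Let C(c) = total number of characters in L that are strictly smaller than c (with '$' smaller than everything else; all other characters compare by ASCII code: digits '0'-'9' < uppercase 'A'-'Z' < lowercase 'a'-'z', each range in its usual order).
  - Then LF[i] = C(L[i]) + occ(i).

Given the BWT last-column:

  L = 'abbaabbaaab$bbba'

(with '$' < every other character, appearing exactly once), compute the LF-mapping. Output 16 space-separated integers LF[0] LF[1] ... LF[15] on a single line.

Char counts: '$':1, 'a':7, 'b':8
C (first-col start): C('$')=0, C('a')=1, C('b')=8
L[0]='a': occ=0, LF[0]=C('a')+0=1+0=1
L[1]='b': occ=0, LF[1]=C('b')+0=8+0=8
L[2]='b': occ=1, LF[2]=C('b')+1=8+1=9
L[3]='a': occ=1, LF[3]=C('a')+1=1+1=2
L[4]='a': occ=2, LF[4]=C('a')+2=1+2=3
L[5]='b': occ=2, LF[5]=C('b')+2=8+2=10
L[6]='b': occ=3, LF[6]=C('b')+3=8+3=11
L[7]='a': occ=3, LF[7]=C('a')+3=1+3=4
L[8]='a': occ=4, LF[8]=C('a')+4=1+4=5
L[9]='a': occ=5, LF[9]=C('a')+5=1+5=6
L[10]='b': occ=4, LF[10]=C('b')+4=8+4=12
L[11]='$': occ=0, LF[11]=C('$')+0=0+0=0
L[12]='b': occ=5, LF[12]=C('b')+5=8+5=13
L[13]='b': occ=6, LF[13]=C('b')+6=8+6=14
L[14]='b': occ=7, LF[14]=C('b')+7=8+7=15
L[15]='a': occ=6, LF[15]=C('a')+6=1+6=7

Answer: 1 8 9 2 3 10 11 4 5 6 12 0 13 14 15 7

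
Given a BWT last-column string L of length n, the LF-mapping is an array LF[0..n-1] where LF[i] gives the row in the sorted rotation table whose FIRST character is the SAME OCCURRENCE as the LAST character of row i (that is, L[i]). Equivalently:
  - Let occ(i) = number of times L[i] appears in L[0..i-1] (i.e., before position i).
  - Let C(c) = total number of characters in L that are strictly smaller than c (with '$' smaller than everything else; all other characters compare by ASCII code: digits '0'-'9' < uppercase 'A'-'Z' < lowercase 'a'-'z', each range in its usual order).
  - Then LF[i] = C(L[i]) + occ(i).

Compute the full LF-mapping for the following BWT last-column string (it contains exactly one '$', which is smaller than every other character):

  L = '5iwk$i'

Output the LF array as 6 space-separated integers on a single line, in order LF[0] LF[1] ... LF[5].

Answer: 1 2 5 4 0 3

Derivation:
Char counts: '$':1, '5':1, 'i':2, 'k':1, 'w':1
C (first-col start): C('$')=0, C('5')=1, C('i')=2, C('k')=4, C('w')=5
L[0]='5': occ=0, LF[0]=C('5')+0=1+0=1
L[1]='i': occ=0, LF[1]=C('i')+0=2+0=2
L[2]='w': occ=0, LF[2]=C('w')+0=5+0=5
L[3]='k': occ=0, LF[3]=C('k')+0=4+0=4
L[4]='$': occ=0, LF[4]=C('$')+0=0+0=0
L[5]='i': occ=1, LF[5]=C('i')+1=2+1=3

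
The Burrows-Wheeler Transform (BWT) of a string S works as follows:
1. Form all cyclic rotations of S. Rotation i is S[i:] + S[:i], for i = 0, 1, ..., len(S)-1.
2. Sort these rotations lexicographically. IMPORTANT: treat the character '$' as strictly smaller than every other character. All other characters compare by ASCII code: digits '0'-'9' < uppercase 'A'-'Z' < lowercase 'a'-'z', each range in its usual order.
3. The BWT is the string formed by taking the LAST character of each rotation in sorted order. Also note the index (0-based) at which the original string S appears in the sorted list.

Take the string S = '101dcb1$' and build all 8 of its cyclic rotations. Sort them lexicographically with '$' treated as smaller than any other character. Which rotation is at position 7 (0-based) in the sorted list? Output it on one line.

All 8 rotations (rotation i = S[i:]+S[:i]):
  rot[0] = 101dcb1$
  rot[1] = 01dcb1$1
  rot[2] = 1dcb1$10
  rot[3] = dcb1$101
  rot[4] = cb1$101d
  rot[5] = b1$101dc
  rot[6] = 1$101dcb
  rot[7] = $101dcb1
Sorted (with $ < everything):
  sorted[0] = $101dcb1
  sorted[1] = 01dcb1$1
  sorted[2] = 1$101dcb
  sorted[3] = 101dcb1$
  sorted[4] = 1dcb1$10
  sorted[5] = b1$101dc
  sorted[6] = cb1$101d
  sorted[7] = dcb1$101
sorted[7] = dcb1$101

Answer: dcb1$101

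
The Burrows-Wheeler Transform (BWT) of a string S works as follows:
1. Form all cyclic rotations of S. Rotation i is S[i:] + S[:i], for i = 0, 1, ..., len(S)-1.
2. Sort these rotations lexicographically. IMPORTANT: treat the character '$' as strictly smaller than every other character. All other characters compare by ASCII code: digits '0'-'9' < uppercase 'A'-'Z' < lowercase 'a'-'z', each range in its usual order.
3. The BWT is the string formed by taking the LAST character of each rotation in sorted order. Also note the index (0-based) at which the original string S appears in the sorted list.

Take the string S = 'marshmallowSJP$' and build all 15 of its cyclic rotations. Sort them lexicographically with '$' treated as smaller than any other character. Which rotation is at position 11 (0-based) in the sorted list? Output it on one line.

All 15 rotations (rotation i = S[i:]+S[:i]):
  rot[0] = marshmallowSJP$
  rot[1] = arshmallowSJP$m
  rot[2] = rshmallowSJP$ma
  rot[3] = shmallowSJP$mar
  rot[4] = hmallowSJP$mars
  rot[5] = mallowSJP$marsh
  rot[6] = allowSJP$marshm
  rot[7] = llowSJP$marshma
  rot[8] = lowSJP$marshmal
  rot[9] = owSJP$marshmall
  rot[10] = wSJP$marshmallo
  rot[11] = SJP$marshmallow
  rot[12] = JP$marshmallowS
  rot[13] = P$marshmallowSJ
  rot[14] = $marshmallowSJP
Sorted (with $ < everything):
  sorted[0] = $marshmallowSJP
  sorted[1] = JP$marshmallowS
  sorted[2] = P$marshmallowSJ
  sorted[3] = SJP$marshmallow
  sorted[4] = allowSJP$marshm
  sorted[5] = arshmallowSJP$m
  sorted[6] = hmallowSJP$mars
  sorted[7] = llowSJP$marshma
  sorted[8] = lowSJP$marshmal
  sorted[9] = mallowSJP$marsh
  sorted[10] = marshmallowSJP$
  sorted[11] = owSJP$marshmall
  sorted[12] = rshmallowSJP$ma
  sorted[13] = shmallowSJP$mar
  sorted[14] = wSJP$marshmallo
sorted[11] = owSJP$marshmall

Answer: owSJP$marshmall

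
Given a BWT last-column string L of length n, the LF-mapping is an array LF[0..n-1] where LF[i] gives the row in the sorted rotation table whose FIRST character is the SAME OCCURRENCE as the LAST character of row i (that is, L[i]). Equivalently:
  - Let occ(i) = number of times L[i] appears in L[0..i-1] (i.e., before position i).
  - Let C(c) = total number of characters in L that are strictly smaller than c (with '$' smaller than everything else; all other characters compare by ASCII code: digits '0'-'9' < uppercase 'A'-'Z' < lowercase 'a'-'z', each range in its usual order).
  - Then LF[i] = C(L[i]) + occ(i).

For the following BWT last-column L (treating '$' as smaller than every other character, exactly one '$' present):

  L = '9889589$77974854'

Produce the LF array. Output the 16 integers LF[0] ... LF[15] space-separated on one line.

Char counts: '$':1, '4':2, '5':2, '7':3, '8':4, '9':4
C (first-col start): C('$')=0, C('4')=1, C('5')=3, C('7')=5, C('8')=8, C('9')=12
L[0]='9': occ=0, LF[0]=C('9')+0=12+0=12
L[1]='8': occ=0, LF[1]=C('8')+0=8+0=8
L[2]='8': occ=1, LF[2]=C('8')+1=8+1=9
L[3]='9': occ=1, LF[3]=C('9')+1=12+1=13
L[4]='5': occ=0, LF[4]=C('5')+0=3+0=3
L[5]='8': occ=2, LF[5]=C('8')+2=8+2=10
L[6]='9': occ=2, LF[6]=C('9')+2=12+2=14
L[7]='$': occ=0, LF[7]=C('$')+0=0+0=0
L[8]='7': occ=0, LF[8]=C('7')+0=5+0=5
L[9]='7': occ=1, LF[9]=C('7')+1=5+1=6
L[10]='9': occ=3, LF[10]=C('9')+3=12+3=15
L[11]='7': occ=2, LF[11]=C('7')+2=5+2=7
L[12]='4': occ=0, LF[12]=C('4')+0=1+0=1
L[13]='8': occ=3, LF[13]=C('8')+3=8+3=11
L[14]='5': occ=1, LF[14]=C('5')+1=3+1=4
L[15]='4': occ=1, LF[15]=C('4')+1=1+1=2

Answer: 12 8 9 13 3 10 14 0 5 6 15 7 1 11 4 2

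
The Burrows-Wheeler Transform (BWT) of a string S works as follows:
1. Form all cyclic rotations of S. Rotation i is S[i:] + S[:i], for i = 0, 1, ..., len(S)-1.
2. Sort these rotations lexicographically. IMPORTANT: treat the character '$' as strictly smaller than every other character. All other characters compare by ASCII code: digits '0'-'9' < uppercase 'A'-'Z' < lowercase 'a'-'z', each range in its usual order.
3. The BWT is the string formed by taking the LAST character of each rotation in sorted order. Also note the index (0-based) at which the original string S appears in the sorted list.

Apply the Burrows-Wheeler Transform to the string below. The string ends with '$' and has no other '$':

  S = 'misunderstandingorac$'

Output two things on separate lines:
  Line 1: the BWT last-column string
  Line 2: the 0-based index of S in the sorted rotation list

All 21 rotations (rotation i = S[i:]+S[:i]):
  rot[0] = misunderstandingorac$
  rot[1] = isunderstandingorac$m
  rot[2] = sunderstandingorac$mi
  rot[3] = understandingorac$mis
  rot[4] = nderstandingorac$misu
  rot[5] = derstandingorac$misun
  rot[6] = erstandingorac$misund
  rot[7] = rstandingorac$misunde
  rot[8] = standingorac$misunder
  rot[9] = tandingorac$misunders
  rot[10] = andingorac$misunderst
  rot[11] = ndingorac$misundersta
  rot[12] = dingorac$misunderstan
  rot[13] = ingorac$misunderstand
  rot[14] = ngorac$misunderstandi
  rot[15] = gorac$misunderstandin
  rot[16] = orac$misunderstanding
  rot[17] = rac$misunderstandingo
  rot[18] = ac$misunderstandingor
  rot[19] = c$misunderstandingora
  rot[20] = $misunderstandingorac
Sorted (with $ < everything):
  sorted[0] = $misunderstandingorac  (last char: 'c')
  sorted[1] = ac$misunderstandingor  (last char: 'r')
  sorted[2] = andingorac$misunderst  (last char: 't')
  sorted[3] = c$misunderstandingora  (last char: 'a')
  sorted[4] = derstandingorac$misun  (last char: 'n')
  sorted[5] = dingorac$misunderstan  (last char: 'n')
  sorted[6] = erstandingorac$misund  (last char: 'd')
  sorted[7] = gorac$misunderstandin  (last char: 'n')
  sorted[8] = ingorac$misunderstand  (last char: 'd')
  sorted[9] = isunderstandingorac$m  (last char: 'm')
  sorted[10] = misunderstandingorac$  (last char: '$')
  sorted[11] = nderstandingorac$misu  (last char: 'u')
  sorted[12] = ndingorac$misundersta  (last char: 'a')
  sorted[13] = ngorac$misunderstandi  (last char: 'i')
  sorted[14] = orac$misunderstanding  (last char: 'g')
  sorted[15] = rac$misunderstandingo  (last char: 'o')
  sorted[16] = rstandingorac$misunde  (last char: 'e')
  sorted[17] = standingorac$misunder  (last char: 'r')
  sorted[18] = sunderstandingorac$mi  (last char: 'i')
  sorted[19] = tandingorac$misunders  (last char: 's')
  sorted[20] = understandingorac$mis  (last char: 's')
Last column: crtanndndm$uaigoeriss
Original string S is at sorted index 10

Answer: crtanndndm$uaigoeriss
10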